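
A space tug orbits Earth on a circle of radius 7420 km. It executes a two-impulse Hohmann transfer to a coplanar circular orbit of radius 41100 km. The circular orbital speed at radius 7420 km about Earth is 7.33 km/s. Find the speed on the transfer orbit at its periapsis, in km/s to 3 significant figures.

v = 9.54 km/s

From the circular-orbit relation v² = μ/r at r = 7420 km: μ = v²r = (7.33)² × 7420 = 3.98668×10^5 km³/s².
The Hohmann ellipse has a_t = (r₁ + r₂)/2 = 24260 km.
The periapsis of the transfer ellipse is at r = 7420 km.
From the vis-viva equation, v = √[μ(2/r − 1/a_t)] = 9.541 km/s.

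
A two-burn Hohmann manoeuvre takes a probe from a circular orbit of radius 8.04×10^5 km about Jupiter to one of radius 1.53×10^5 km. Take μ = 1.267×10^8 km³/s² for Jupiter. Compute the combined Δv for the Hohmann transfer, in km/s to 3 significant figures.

Δv = 14.0 km/s

Semi-major axis of the transfer orbit: a_t = (8.040×10^5 + 1.530×10^5)/2 = 4.785×10^5 km.
Circular speed at r₁: v₁ = √(μ/r₁) = √(1.267×10^8/8.040×10^5) = 12.5534 km/s.
Transfer-orbit speed at r₁ (vis-viva): v_a = √[μ(2/r₁ − 1/a_t)] = 7.09847 km/s.
First burn Δv₁ = |v_a − v₁| = 5.455 km/s.
Circular speed at r₂: v₂ = √(μ/r₂) = 28.777 km/s.
Transfer-orbit speed at r₂: v_p = √[μ(2/r₂ − 1/a_t)] = 37.302 km/s.
Second burn Δv₂ = |v₂ − v_p| = 8.525 km/s.
Δv = Δv₁ + Δv₂ = 5.455 + 8.525 = 13.98 km/s.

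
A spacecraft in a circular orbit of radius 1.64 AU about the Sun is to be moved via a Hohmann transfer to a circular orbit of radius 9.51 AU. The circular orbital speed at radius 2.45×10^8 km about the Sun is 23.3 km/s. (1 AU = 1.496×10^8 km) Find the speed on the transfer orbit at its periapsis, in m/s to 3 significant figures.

From the circular-orbit relation v² = μ/r at r = 2.45×10^8 km: μ = v²r = (23.3)² × 2.45×10^8 = 1.33008×10^11 km³/s².
In km: r₁ = 1.64 × 1.496×10^8 = 2.45344×10^8 km; r₂ = 9.51 × 1.496×10^8 = 1.422696×10^9 km.
Transfer-ellipse semi-major axis a_t = (r₁ + r₂)/2 = (2.45344×10^8 + 1.422696×10^9)/2 = 8.3402×10^8 km.
At periapsis, r = 2.45344×10^8 km.
Vis-viva: v = √[μ(2/r − 1/a_t)] = √[1.33008×10^11 × (2/2.45344×10^8 − 1/8.3402×10^8)] = 30.41 km/s.

v = 30400 m/s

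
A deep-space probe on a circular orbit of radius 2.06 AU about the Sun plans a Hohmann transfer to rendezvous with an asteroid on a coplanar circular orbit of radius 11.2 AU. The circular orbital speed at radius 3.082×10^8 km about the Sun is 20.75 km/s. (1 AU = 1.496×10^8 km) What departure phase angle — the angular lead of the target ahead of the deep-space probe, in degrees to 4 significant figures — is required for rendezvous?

From the circular-orbit relation v² = μ/r at r = 3.082×10^8 km: μ = v²r = (20.75)² × 3.082×10^8 = 1.32699×10^11 km³/s².
In km: r₁ = 2.06 × 1.496×10^8 = 3.08176×10^8 km; r₂ = 11.2 × 1.496×10^8 = 1.67552×10^9 km.
The Hohmann ellipse has a_t = (r₁ + r₂)/2 = 9.91848×10^8 km.
Transfer time t = π√(a_t³/μ) = 2.694×10^8 s.
Target angular speed ω₂ = √(μ/r₂³) = 5.311×10^-9 rad/s.
Angle swept by the target during transfer: ω₂·t = 1.4308 rad = 81.98°.
The deep-space probe traverses 180° on the transfer ellipse, so the target must lead by 180° − 81.98° = 98.02°.

φ = 98.02°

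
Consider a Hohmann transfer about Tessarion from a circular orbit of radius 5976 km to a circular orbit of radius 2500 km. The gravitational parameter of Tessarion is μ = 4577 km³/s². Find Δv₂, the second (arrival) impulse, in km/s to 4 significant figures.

Δv₂ = 0.2537 km/s

Semi-major axis of the transfer orbit: a_t = (5976 + 2500)/2 = 4238 km.
Circular speed at r = 2500 km: v_c = √(μ/r) = 1.35307 km/s.
Transfer-orbit speed at the same r (vis-viva, a = a_t): v_t = √[μ(2/r − 1/a_t)] = 1.60674 km/s.
Δv₂ = |v_t − v_c| = |1.60674 − 1.35307| = 0.2537 km/s.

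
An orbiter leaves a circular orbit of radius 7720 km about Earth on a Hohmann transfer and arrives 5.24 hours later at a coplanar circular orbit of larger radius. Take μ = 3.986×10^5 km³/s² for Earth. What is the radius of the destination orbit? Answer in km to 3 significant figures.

Transfer time t = 5.24 hours = 18864 s, and t = π√(a_t³/μ).
So a_t = (μ t²/π²)^(1/3) = (3.986×10^5 × (18864)² / π²)^(1/3) = 24313 km.
Since a_t = (r₁ + r₂)/2, r₂ = 2a_t − r₁ = 2×24313 − 7720 = 40906 km.

r₂ = 40900 km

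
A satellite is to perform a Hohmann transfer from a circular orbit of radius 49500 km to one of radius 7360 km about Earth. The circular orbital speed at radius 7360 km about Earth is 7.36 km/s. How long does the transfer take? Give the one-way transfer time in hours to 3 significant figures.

From the circular-orbit relation v² = μ/r at r = 7360 km: μ = v²r = (7.36)² × 7360 = 3.98688×10^5 km³/s².
Semi-major axis of the transfer orbit: a_t = (49500 + 7360)/2 = 28430 km.
By Kepler's third law the transfer-orbit period is T = 2π√(a_t³/μ), so t = T/2 = 23851 s.
Converting: 23851 s ÷ 3600 s/hour = 6.63 hours.

t = 6.63 hours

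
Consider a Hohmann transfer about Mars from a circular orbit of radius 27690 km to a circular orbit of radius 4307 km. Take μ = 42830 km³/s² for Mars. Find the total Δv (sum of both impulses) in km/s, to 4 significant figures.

Δv = 1.594 km/s

The Hohmann ellipse has a_t = (r₁ + r₂)/2 = 15998.5 km.
Circular speed at r₁: v₁ = √(μ/r₁) = √(42830/27690) = 1.2437 km/s.
On the transfer ellipse at r₁, vis-viva equation gives v_a = √[μ(2/r₁ − 1/a_t)] = 0.64530 km/s.
First burn Δv₁ = |v_a − v₁| = 0.5984 km/s.
At r₂, v₂ = √(μ/r₂) = 3.1535 km/s.
Transfer-orbit speed at r₂: v_p = √[μ(2/r₂ − 1/a_t)] = 4.1487 km/s.
Second burn Δv₂ = |v₂ − v_p| = 0.9952 km/s.
Δv = Δv₁ + Δv₂ = 0.5984 + 0.9952 = 1.594 km/s.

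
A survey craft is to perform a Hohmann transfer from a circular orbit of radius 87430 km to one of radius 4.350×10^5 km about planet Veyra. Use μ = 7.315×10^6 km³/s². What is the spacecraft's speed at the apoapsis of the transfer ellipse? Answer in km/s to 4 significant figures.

Transfer-ellipse semi-major axis a_t = (r₁ + r₂)/2 = (87430 + 4.350×10^5)/2 = 2.61215×10^5 km.
The apoapsis of the transfer ellipse is at r = 4.350×10^5 km.
Vis-viva: v = √[μ(2/r − 1/a_t)] = √[7.315×10^6 × (2/4.350×10^5 − 1/2.61215×10^5)] = 2.372 km/s.

v = 2.372 km/s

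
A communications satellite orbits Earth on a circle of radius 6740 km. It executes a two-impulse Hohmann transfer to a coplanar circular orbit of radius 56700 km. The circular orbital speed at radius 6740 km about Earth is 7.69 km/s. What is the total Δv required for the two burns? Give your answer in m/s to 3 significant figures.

From the circular-orbit relation v² = μ/r at r = 6740 km: μ = v²r = (7.69)² × 6740 = 3.98577×10^5 km³/s².
The Hohmann ellipse has a_t = (r₁ + r₂)/2 = 31720 km.
At r₁ the circular-orbit speed is v₁ = √(μ/r₁) = 7.69000 km/s.
Transfer-orbit speed at r₁ (vis-viva equation): v_p = √[μ(2/r₁ − 1/a_t)] = 10.2814 km/s.
First burn Δv₁ = |v_p − v₁| = 2.5914 km/s.
Circular speed at r₂: v₂ = √(μ/r₂) = 2.65134 km/s.
Transfer-orbit speed at r₂: v_a = √[μ(2/r₂ − 1/a_t)] = 1.22216 km/s.
Second burn Δv₂ = |v₂ − v_a| = 1.4292 km/s.
Total Δv = Δv₁ + Δv₂ = 4.021 km/s.

Δv = 4020 m/s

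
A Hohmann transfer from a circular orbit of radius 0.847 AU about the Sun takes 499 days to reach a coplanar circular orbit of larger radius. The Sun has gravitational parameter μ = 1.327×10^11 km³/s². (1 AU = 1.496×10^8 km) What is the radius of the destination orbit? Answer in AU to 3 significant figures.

In km: r₁ = 0.847 × 1.496×10^8 = 1.267112×10^8 km.
Transfer time t = 499 days = 4.31136×10^7 s, and t = π√(a_t³/μ).
So a_t = (μ t²/π²)^(1/3) = (1.327×10^11 × (4.31136×10^7)² / π²)^(1/3) = 2.9237×10^8 km.
Since a_t = (r₁ + r₂)/2, r₂ = 2a_t − r₁ = 2×2.9237×10^8 − 1.267112×10^8 = 4.580288×10^8 km.
In AU: r₂ = 4.580288×10^8 / 1.496×10^8 = 3.06 AU.

r₂ = 3.06 AU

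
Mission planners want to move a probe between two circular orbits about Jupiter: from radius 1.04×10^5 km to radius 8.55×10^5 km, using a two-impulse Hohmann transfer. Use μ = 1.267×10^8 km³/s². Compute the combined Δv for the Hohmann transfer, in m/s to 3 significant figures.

Semi-major axis of the transfer orbit: a_t = (1.040×10^5 + 8.550×10^5)/2 = 4.795×10^5 km.
At r₁ the circular-orbit speed is v₁ = √(μ/r₁) = 34.904 km/s.
On the transfer ellipse at r₁, v² = μ(2/r − 1/a) gives v_p = √[μ(2/r₁ − 1/a_t)] = 46.608 km/s.
First burn Δv₁ = |v_p − v₁| = 11.704 km/s.
Circular speed at r₂: v₂ = √(μ/r₂) = 12.1732 km/s.
Transfer-orbit speed at r₂: v_a = √[μ(2/r₂ − 1/a_t)] = 5.66928 km/s.
Second burn Δv₂ = |v₂ − v_a| = 6.5039 km/s.
Total Δv = Δv₁ + Δv₂ = 18.21 km/s.

Δv = 18200 m/s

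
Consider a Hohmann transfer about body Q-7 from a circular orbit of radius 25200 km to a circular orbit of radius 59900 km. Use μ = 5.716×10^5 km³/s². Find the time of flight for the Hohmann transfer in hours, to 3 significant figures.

The Hohmann ellipse has a_t = (r₁ + r₂)/2 = 42550 km.
By Kepler's third law the transfer-orbit period is T = 2π√(a_t³/μ), so t = T/2 = 36470 s.
Converting: 36470 s ÷ 3600 s/hour = 10.1 hours.

t = 10.1 hours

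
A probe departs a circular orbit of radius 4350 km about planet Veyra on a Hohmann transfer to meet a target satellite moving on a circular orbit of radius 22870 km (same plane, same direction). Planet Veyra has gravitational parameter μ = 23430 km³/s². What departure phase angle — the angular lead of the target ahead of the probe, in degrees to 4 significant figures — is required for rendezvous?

Transfer-ellipse semi-major axis a_t = (r₁ + r₂)/2 = (4350 + 22870)/2 = 13610 km.
The half-period of the transfer ellipse is t = π√(a_t³/μ) = 32587 s.
Target angular speed ω₂ = √(μ/r₂³) = 4.4258×10^-5 rad/s.
Angle swept by the target during transfer: ω₂·t = 1.4422 rad = 82.63°.
The probe traverses 180° on the transfer ellipse, so the target must lead by 180° − 82.63° = 97.37°.

φ = 97.37°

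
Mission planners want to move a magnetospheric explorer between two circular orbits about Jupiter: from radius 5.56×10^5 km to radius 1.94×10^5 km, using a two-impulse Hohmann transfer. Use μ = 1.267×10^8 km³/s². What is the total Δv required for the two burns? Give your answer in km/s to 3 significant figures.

Transfer-ellipse semi-major axis a_t = (r₁ + r₂)/2 = (5.560×10^5 + 1.940×10^5)/2 = 3.750×10^5 km.
Circular speed at r₁: v₁ = √(μ/r₁) = √(1.267×10^8/5.560×10^5) = 15.096 km/s.
On the transfer ellipse at r₁, v² = μ(2/r − 1/a) gives v_a = √[μ(2/r₁ − 1/a_t)] = 10.858 km/s.
First burn Δv₁ = |v_a − v₁| = 4.238 km/s.
Circular speed at r₂: v₂ = √(μ/r₂) = 25.556 km/s.
Transfer-orbit speed at r₂: v_p = √[μ(2/r₂ − 1/a_t)] = 31.118 km/s.
Second burn Δv₂ = |v₂ − v_p| = 5.562 km/s.
Total Δv = Δv₁ + Δv₂ = 9.800 km/s.

Δv = 9.80 km/s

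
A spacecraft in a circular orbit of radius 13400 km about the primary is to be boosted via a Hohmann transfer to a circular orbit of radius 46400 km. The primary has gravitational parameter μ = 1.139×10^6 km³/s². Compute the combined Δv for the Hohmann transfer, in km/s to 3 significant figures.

Δv = 3.90 km/s

Transfer-ellipse semi-major axis a_t = (r₁ + r₂)/2 = (13400 + 46400)/2 = 29900 km.
Circular speed at r₁: v₁ = √(μ/r₁) = √(1.139×10^6/13400) = 9.2195 km/s.
On the transfer ellipse at r₁, vis-viva gives v_p = √[μ(2/r₁ − 1/a_t)] = 11.485 km/s.
First burn Δv₁ = |v_p − v₁| = 2.2655 km/s.
At r₂, v₂ = √(μ/r₂) = 4.9545 km/s.
Transfer-orbit speed at r₂: v_a = √[μ(2/r₂ − 1/a_t)] = 3.3168 km/s.
Second burn Δv₂ = |v₂ − v_a| = 1.6377 km/s.
Δv = Δv₁ + Δv₂ = 2.2655 + 1.6377 = 3.903 km/s.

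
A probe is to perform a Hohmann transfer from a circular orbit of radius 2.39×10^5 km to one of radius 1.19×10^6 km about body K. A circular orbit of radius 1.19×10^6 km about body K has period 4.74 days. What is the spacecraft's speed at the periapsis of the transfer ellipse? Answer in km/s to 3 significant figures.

v = 52.6 km/s

From Kepler's third law T² = 4π²r³/μ at r = 1.19×10^6 km, T = 4.74 days = 4.74 × 86400 s = 4.09536×10^5 s: μ = 4π²r³/T² = 3.96658×10^8 km³/s².
The Hohmann ellipse has a_t = (r₁ + r₂)/2 = 7.145×10^5 km.
The periapsis of the transfer ellipse is at r = 2.390×10^5 km.
Vis-viva: v = √[μ(2/r − 1/a_t)] = √[3.96658×10^8 × (2/2.390×10^5 − 1/7.145×10^5)] = 52.58 km/s.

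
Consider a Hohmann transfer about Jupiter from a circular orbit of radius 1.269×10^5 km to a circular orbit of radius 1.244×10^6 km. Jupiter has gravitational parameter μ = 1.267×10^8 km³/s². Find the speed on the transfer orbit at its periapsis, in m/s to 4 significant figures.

v = 42570 m/s

The Hohmann ellipse has a_t = (r₁ + r₂)/2 = 6.8545×10^5 km.
At periapsis, r = 1.269×10^5 km.
From the vis-viva equation, v = √[μ(2/r − 1/a_t)] = 42.57 km/s.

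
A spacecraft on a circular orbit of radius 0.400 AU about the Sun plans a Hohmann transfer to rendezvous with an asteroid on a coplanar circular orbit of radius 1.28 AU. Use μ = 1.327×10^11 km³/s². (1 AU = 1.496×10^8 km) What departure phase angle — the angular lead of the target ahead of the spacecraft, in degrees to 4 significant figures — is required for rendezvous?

In km: r₁ = 0.400 × 1.496×10^8 = 5.984×10^7 km; r₂ = 1.28 × 1.496×10^8 = 1.91488×10^8 km.
Transfer-ellipse semi-major axis a_t = (r₁ + r₂)/2 = (5.984×10^7 + 1.91488×10^8)/2 = 1.25664×10^8 km.
The half-period of the transfer ellipse is t = π√(a_t³/μ) = 1.2149×10^7 s.
Target angular speed ω₂ = √(μ/r₂³) = 1.3747×10^-7 rad/s.
Angle swept by the target during transfer: ω₂·t = 1.6701 rad = 95.69°.
The spacecraft traverses 180° on the transfer ellipse, so the target must lead by 180° − 95.69° = 84.31°.

φ = 84.31°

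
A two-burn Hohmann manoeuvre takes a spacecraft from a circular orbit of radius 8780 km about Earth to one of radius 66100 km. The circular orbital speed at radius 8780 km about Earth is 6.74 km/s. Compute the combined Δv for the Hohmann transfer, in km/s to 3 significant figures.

Δv = 3.48 km/s

From the circular-orbit relation v² = μ/r at r = 8780 km: μ = v²r = (6.74)² × 8780 = 3.98854×10^5 km³/s².
Transfer-ellipse semi-major axis a_t = (r₁ + r₂)/2 = (8780 + 66100)/2 = 37440 km.
Circular speed at r₁: v₁ = √(μ/r₁) = √(3.98854×10^5/8780) = 6.74000 km/s.
On the transfer ellipse at r₁, vis-viva gives v_p = √[μ(2/r₁ − 1/a_t)] = 8.95556 km/s.
First burn Δv₁ = |v_p − v₁| = 2.21556 km/s.
At r₂, v₂ = √(μ/r₂) = 2.45644 km/s.
Transfer-orbit speed at r₂: v_a = √[μ(2/r₂ − 1/a_t)] = 1.18956 km/s.
Second burn Δv₂ = |v₂ − v_a| = 1.26688 km/s.
Total Δv = Δv₁ + Δv₂ = 3.482 km/s.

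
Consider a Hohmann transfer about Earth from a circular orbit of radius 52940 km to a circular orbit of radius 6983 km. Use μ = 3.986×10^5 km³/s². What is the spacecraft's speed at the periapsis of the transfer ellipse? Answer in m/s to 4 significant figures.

v = 10040 m/s

The Hohmann ellipse has a_t = (r₁ + r₂)/2 = 29961.5 km.
The periapsis of the transfer ellipse is at r = 6983 km.
From the vis-viva equation, v = √[μ(2/r − 1/a_t)] = 10.04 km/s.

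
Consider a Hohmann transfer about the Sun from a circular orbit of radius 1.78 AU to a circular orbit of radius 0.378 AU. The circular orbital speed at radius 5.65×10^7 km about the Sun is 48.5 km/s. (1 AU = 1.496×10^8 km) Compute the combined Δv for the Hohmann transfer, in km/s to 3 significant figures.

Δv = 22.9 km/s

From the circular-orbit relation v² = μ/r at r = 5.65×10^7 km: μ = v²r = (48.5)² × 5.65×10^7 = 1.32902×10^11 km³/s².
In km: r₁ = 1.78 × 1.496×10^8 = 2.66288×10^8 km; r₂ = 0.378 × 1.496×10^8 = 5.65488×10^7 km.
Transfer-ellipse semi-major axis a_t = (r₁ + r₂)/2 = (2.66288×10^8 + 5.65488×10^7)/2 = 1.614184×10^8 km.
Circular speed at r₁: v₁ = √(μ/r₁) = √(1.32902×10^11/2.66288×10^8) = 22.3404 km/s.
On the transfer ellipse at r₁, vis-viva gives v_a = √[μ(2/r₁ − 1/a_t)] = 13.2229 km/s.
First burn Δv₁ = |v_a − v₁| = 9.1175 km/s.
At r₂, v₂ = √(μ/r₂) = 48.479 km/s.
Transfer-orbit speed at r₂: v_p = √[μ(2/r₂ − 1/a_t)] = 62.266 km/s.
Second burn Δv₂ = |v₂ − v_p| = 13.787 km/s.
Δv = Δv₁ + Δv₂ = 9.1175 + 13.787 = 22.90 km/s.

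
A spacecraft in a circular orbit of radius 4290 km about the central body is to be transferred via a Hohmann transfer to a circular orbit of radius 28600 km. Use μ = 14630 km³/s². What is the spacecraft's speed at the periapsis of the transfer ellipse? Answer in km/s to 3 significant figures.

v = 2.44 km/s

The Hohmann ellipse has a_t = (r₁ + r₂)/2 = 16445 km.
At periapsis, r = 4290 km.
Applying v² = μ(2/r − 1/a_t): v = 2.435 km/s.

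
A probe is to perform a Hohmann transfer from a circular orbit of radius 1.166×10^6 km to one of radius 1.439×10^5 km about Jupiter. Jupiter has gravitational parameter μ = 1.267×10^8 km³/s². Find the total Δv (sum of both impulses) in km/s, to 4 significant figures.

Δv = 15.46 km/s

Semi-major axis of the transfer orbit: a_t = (1.166×10^6 + 1.439×10^5)/2 = 6.5495×10^5 km.
Circular speed at r₁: v₁ = √(μ/r₁) = √(1.267×10^8/1.166×10^6) = 10.424 km/s.
Transfer-orbit speed at r₁ (vis-viva equation): v_a = √[μ(2/r₁ − 1/a_t)] = 4.8861 km/s.
First burn Δv₁ = |v_a − v₁| = 5.538 km/s.
Circular speed at r₂: v₂ = √(μ/r₂) = 29.673 km/s.
Transfer-orbit speed at r₂: v_p = √[μ(2/r₂ − 1/a_t)] = 39.592 km/s.
Second burn Δv₂ = |v₂ − v_p| = 9.919 km/s.
Total Δv = Δv₁ + Δv₂ = 15.46 km/s.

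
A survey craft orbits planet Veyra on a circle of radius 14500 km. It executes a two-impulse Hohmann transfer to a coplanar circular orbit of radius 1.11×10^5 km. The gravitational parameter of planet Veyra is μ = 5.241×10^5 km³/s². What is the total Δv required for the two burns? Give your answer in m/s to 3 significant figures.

Δv = 3110 m/s

The Hohmann ellipse has a_t = (r₁ + r₂)/2 = 62750 km.
Circular speed at r₁: v₁ = √(μ/r₁) = √(5.241×10^5/14500) = 6.012 km/s.
Transfer-orbit speed at r₁ (v² = μ(2/r − 1/a)): v_p = √[μ(2/r₁ − 1/a_t)] = 7.996 km/s.
First burn Δv₁ = |v_p − v₁| = 1.984 km/s.
At r₂, v₂ = √(μ/r₂) = 2.173 km/s.
Transfer-orbit speed at r₂: v_a = √[μ(2/r₂ − 1/a_t)] = 1.045 km/s.
Second burn Δv₂ = |v₂ − v_a| = 1.128 km/s.
Total Δv = Δv₁ + Δv₂ = 3.112 km/s.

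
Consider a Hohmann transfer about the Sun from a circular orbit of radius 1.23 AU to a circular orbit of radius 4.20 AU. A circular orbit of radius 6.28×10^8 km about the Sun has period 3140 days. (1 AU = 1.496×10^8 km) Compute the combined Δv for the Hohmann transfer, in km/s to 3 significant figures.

From Kepler's third law T² = 4π²r³/μ at r = 6.28×10^8 km, T = 3140 days = 3140 × 86400 s = 2.71296×10^8 s: μ = 4π²r³/T² = 1.32847×10^11 km³/s².
In km: r₁ = 1.23 × 1.496×10^8 = 1.84008×10^8 km; r₂ = 4.20 × 1.496×10^8 = 6.2832×10^8 km.
Semi-major axis of the transfer orbit: a_t = (1.84008×10^8 + 6.2832×10^8)/2 = 4.06164×10^8 km.
Circular speed at r₁: v₁ = √(μ/r₁) = √(1.32847×10^11/1.84008×10^8) = 26.87 km/s.
On the transfer ellipse at r₁, vis-viva gives v_p = √[μ(2/r₁ − 1/a_t)] = 33.42 km/s.
First burn Δv₁ = |v_p − v₁| = 6.550 km/s.
At r₂, v₂ = √(μ/r₂) = 14.541 km/s.
Transfer-orbit speed at r₂: v_a = √[μ(2/r₂ − 1/a_t)] = 9.7871 km/s.
Second burn Δv₂ = |v₂ − v_a| = 4.754 km/s.
Total Δv = Δv₁ + Δv₂ = 11.30 km/s.

Δv = 11.3 km/s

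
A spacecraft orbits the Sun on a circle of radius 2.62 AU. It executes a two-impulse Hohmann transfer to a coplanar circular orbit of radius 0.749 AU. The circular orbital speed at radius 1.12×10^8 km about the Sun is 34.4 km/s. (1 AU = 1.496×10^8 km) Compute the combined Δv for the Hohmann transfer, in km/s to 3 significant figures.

Δv = 14.6 km/s

From the circular-orbit relation v² = μ/r at r = 1.12×10^8 km: μ = v²r = (34.4)² × 1.12×10^8 = 1.32536×10^11 km³/s².
In km: r₁ = 2.62 × 1.496×10^8 = 3.91952×10^8 km; r₂ = 0.749 × 1.496×10^8 = 1.120504×10^8 km.
Semi-major axis of the transfer orbit: a_t = (3.91952×10^8 + 1.120504×10^8)/2 = 2.520012×10^8 km.
At r₁ the circular-orbit speed is v₁ = √(μ/r₁) = 18.389 km/s.
Transfer-orbit speed at r₁ (vis-viva): v_a = √[μ(2/r₁ − 1/a_t)] = 12.262 km/s.
First burn Δv₁ = |v_a − v₁| = 6.127 km/s.
Circular speed at r₂: v₂ = √(μ/r₂) = 34.39 km/s.
Transfer-orbit speed at r₂: v_p = √[μ(2/r₂ − 1/a_t)] = 42.89 km/s.
Second burn Δv₂ = |v₂ − v_p| = 8.500 km/s.
Total Δv = Δv₁ + Δv₂ = 14.63 km/s.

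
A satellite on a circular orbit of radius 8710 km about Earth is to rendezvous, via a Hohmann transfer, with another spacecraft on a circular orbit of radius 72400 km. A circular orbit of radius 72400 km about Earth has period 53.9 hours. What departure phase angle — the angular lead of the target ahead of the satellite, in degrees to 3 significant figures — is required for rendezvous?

From Kepler's third law T² = 4π²r³/μ at r = 72400 km, T = 53.9 hours = 53.9 × 3600 s = 1.9404×10^5 s: μ = 4π²r³/T² = 3.97917×10^5 km³/s².
Transfer-ellipse semi-major axis a_t = (r₁ + r₂)/2 = (8710 + 72400)/2 = 40555 km.
Transfer time t = π√(a_t³/μ) = 40670 s.
The target's mean motion on its circular orbit is ω₂ = √(μ/r₂³) = 3.238×10^-5 rad/s.
Angle swept by the target during transfer: ω₂·t = 1.317 rad = 75.46°.
Arrival is 180° from departure on the ellipse, so φ = 180° − 75.46° = 105°.

φ = 105°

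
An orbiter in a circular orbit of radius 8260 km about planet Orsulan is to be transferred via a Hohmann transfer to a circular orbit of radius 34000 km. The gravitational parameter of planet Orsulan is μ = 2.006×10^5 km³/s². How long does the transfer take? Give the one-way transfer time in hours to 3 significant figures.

The Hohmann ellipse has a_t = (r₁ + r₂)/2 = 21130 km.
Half the transfer-orbit period gives t = π√(a_t³/μ) = 21540 s.
Converting: 21540 s ÷ 3600 s/hour = 5.98 hours.

t = 5.98 hours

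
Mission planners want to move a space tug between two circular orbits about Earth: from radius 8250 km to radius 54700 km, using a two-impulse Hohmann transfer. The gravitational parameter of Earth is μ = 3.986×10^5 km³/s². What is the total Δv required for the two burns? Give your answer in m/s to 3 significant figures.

Δv = 3530 m/s

The Hohmann ellipse has a_t = (r₁ + r₂)/2 = 31475 km.
Circular speed at r₁: v₁ = √(μ/r₁) = √(3.986×10^5/8250) = 6.9509 km/s.
On the transfer ellipse at r₁, v² = μ(2/r − 1/a) gives v_p = √[μ(2/r₁ − 1/a_t)] = 9.1633 km/s.
First burn Δv₁ = |v_p − v₁| = 2.2124 km/s.
Circular speed at r₂: v₂ = √(μ/r₂) = 2.6994 km/s.
Transfer-orbit speed at r₂: v_a = √[μ(2/r₂ − 1/a_t)] = 1.3820 km/s.
Second burn Δv₂ = |v₂ − v_a| = 1.3174 km/s.
Total Δv = Δv₁ + Δv₂ = 3.530 km/s.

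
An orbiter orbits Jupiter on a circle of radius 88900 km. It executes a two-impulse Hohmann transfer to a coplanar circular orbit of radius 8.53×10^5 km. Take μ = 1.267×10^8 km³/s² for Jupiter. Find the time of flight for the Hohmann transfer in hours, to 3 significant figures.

t = 25.1 hours

The Hohmann ellipse has a_t = (r₁ + r₂)/2 = 4.7095×10^5 km.
Half the transfer-orbit period gives t = π√(a_t³/μ) = 90200 s.
Converting: 90200 s ÷ 3600 s/hour = 25.1 hours.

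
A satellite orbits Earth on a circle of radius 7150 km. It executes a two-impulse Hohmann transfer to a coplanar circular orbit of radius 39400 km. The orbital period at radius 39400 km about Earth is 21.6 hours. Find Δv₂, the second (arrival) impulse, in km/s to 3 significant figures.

From Kepler's third law T² = 4π²r³/μ at r = 39400 km, T = 21.6 hours = 21.6 × 3600 s = 77760 s: μ = 4π²r³/T² = 3.99334×10^5 km³/s².
The Hohmann ellipse has a_t = (r₁ + r₂)/2 = 23275 km.
Circular speed at r = 39400 km: v_c = √(μ/r) = 3.184 km/s.
Transfer-orbit speed at the same r (vis-viva, a = a_t): v_t = √[μ(2/r − 1/a_t)] = 1.765 km/s.
Δv₂ = |v_t − v_c| = |1.765 − 3.184| = 1.419 km/s.

Δv₂ = 1.42 km/s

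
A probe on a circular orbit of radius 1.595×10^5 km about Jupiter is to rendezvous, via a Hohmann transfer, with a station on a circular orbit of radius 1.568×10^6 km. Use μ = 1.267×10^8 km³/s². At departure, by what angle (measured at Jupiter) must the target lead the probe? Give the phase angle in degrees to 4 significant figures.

Semi-major axis of the transfer orbit: a_t = (1.595×10^5 + 1.568×10^6)/2 = 8.6375×10^5 km.
Transfer time t = π√(a_t³/μ) = 2.2405×10^5 s.
The target's mean motion on its circular orbit is ω₂ = √(μ/r₂³) = 5.7328×10^-6 rad/s.
Angle swept by the target during transfer: ω₂·t = 1.2844 rad = 73.59°.
The probe traverses 180° on the transfer ellipse, so the target must lead by 180° − 73.59° = 106.4°.

φ = 106.4°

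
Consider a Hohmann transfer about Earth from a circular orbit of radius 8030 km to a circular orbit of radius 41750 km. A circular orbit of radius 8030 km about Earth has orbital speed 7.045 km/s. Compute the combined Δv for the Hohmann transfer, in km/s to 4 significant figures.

From the circular-orbit relation v² = μ/r at r = 8030 km: μ = v²r = (7.045)² × 8030 = 3.98545×10^5 km³/s².
Transfer-ellipse semi-major axis a_t = (r₁ + r₂)/2 = (8030 + 41750)/2 = 24890 km.
At r₁ the circular-orbit speed is v₁ = √(μ/r₁) = 7.045 km/s.
Transfer-orbit speed at r₁ (v² = μ(2/r − 1/a)): v_p = √[μ(2/r₁ − 1/a_t)] = 9.124 km/s.
First burn Δv₁ = |v_p − v₁| = 2.079 km/s.
At r₂, v₂ = √(μ/r₂) = 3.090 km/s.
Transfer-orbit speed at r₂: v_a = √[μ(2/r₂ − 1/a_t)] = 1.755 km/s.
Second burn Δv₂ = |v₂ − v_a| = 1.335 km/s.
Total Δv = Δv₁ + Δv₂ = 3.414 km/s.

Δv = 3.414 km/s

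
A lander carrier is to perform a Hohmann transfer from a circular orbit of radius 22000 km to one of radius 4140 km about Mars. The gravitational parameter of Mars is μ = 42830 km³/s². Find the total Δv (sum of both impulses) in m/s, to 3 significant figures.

Δv = 1570 m/s

The Hohmann ellipse has a_t = (r₁ + r₂)/2 = 13070 km.
Circular speed at r₁: v₁ = √(μ/r₁) = √(42830/22000) = 1.3953 km/s.
Transfer-orbit speed at r₁ (vis-viva): v_a = √[μ(2/r₁ − 1/a_t)] = 0.78528 km/s.
First burn Δv₁ = |v_a − v₁| = 0.6100 km/s.
Circular speed at r₂: v₂ = √(μ/r₂) = 3.2164 km/s.
Transfer-orbit speed at r₂: v_p = √[μ(2/r₂ − 1/a_t)] = 4.1730 km/s.
Second burn Δv₂ = |v₂ − v_p| = 0.9566 km/s.
Total Δv = Δv₁ + Δv₂ = 1.567 km/s.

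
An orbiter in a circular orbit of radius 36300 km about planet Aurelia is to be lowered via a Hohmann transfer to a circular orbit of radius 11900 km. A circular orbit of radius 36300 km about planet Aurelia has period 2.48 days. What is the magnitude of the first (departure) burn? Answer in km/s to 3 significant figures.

Δv₁ = 0.316 km/s

From Kepler's third law T² = 4π²r³/μ at r = 36300 km, T = 2.48 days = 2.48 × 86400 s = 2.14272×10^5 s: μ = 4π²r³/T² = 41129.1 km³/s².
Transfer-ellipse semi-major axis a_t = (r₁ + r₂)/2 = (36300 + 11900)/2 = 24100 km.
Circular speed at r = 36300 km: v_c = √(μ/r) = 1.06444 km/s.
Vis-viva on the transfer ellipse at r = 36300 km gives v_t = √[μ(2/r − 1/a_t)] = 0.747973 km/s.
Δv₁ = |v_t − v_c| = |0.747973 − 1.06444| = 0.3165 km/s.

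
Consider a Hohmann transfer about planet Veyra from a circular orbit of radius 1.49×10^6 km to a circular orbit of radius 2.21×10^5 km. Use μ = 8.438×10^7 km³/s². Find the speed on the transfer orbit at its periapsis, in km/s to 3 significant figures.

v = 25.8 km/s

Transfer-ellipse semi-major axis a_t = (r₁ + r₂)/2 = (1.490×10^6 + 2.210×10^5)/2 = 8.555×10^5 km.
The periapsis of the transfer ellipse is at r = 2.210×10^5 km.
Vis-viva: v = √[μ(2/r − 1/a_t)] = √[8.438×10^7 × (2/2.210×10^5 − 1/8.555×10^5)] = 25.79 km/s.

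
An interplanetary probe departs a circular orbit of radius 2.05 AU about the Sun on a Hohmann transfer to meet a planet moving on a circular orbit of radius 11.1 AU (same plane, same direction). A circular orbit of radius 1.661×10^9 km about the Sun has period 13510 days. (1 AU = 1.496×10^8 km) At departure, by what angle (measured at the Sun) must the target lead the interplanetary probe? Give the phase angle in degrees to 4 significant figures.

From Kepler's third law T² = 4π²r³/μ at r = 1.661×10^9 km, T = 13510 days = 13510 × 86400 s = 1.167264×10^9 s: μ = 4π²r³/T² = 1.32779×10^11 km³/s².
In km: r₁ = 2.05 × 1.496×10^8 = 3.0668×10^8 km; r₂ = 11.1 × 1.496×10^8 = 1.66056×10^9 km.
Transfer-ellipse semi-major axis a_t = (r₁ + r₂)/2 = (3.0668×10^8 + 1.66056×10^9)/2 = 9.8362×10^8 km.
The half-period of the transfer ellipse is t = π√(a_t³/μ) = 2.6597×10^8 s.
The target's mean motion on its circular orbit is ω₂ = √(μ/r₂³) = 5.3850×10^-9 rad/s.
Angle swept by the target during transfer: ω₂·t = 1.4322 rad = 82.06°.
The interplanetary probe traverses 180° on the transfer ellipse, so the target must lead by 180° − 82.06° = 97.94°.

φ = 97.94°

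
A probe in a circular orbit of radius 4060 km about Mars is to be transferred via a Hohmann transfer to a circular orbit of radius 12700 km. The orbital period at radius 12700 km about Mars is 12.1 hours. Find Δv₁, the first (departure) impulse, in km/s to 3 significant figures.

Δv₁ = 0.749 km/s

From Kepler's third law T² = 4π²r³/μ at r = 12700 km, T = 12.1 hours = 12.1 × 3600 s = 43560 s: μ = 4π²r³/T² = 42618.2 km³/s².
The Hohmann ellipse has a_t = (r₁ + r₂)/2 = 8380 km.
Circular speed at r = 4060 km: v_c = √(μ/r) = 3.2399 km/s.
Vis-viva on the transfer ellipse at r = 4060 km gives v_t = √[μ(2/r − 1/a_t)] = 3.9885 km/s.
Δv₁ = |v_t − v_c| = |3.9885 − 3.2399| = 0.7486 km/s.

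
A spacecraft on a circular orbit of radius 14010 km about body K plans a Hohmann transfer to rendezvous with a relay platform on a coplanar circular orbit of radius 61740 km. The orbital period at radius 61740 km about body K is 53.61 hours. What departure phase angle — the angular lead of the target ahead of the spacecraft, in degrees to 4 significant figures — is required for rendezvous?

φ = 93.51°

From Kepler's third law T² = 4π²r³/μ at r = 61740 km, T = 53.61 hours = 53.61 × 3600 s = 1.92996×10^5 s: μ = 4π²r³/T² = 2.49438×10^5 km³/s².
Semi-major axis of the transfer orbit: a_t = (14010 + 61740)/2 = 37875 km.
Transfer time t = π√(a_t³/μ) = 46366 s.
Target angular speed ω₂ = √(μ/r₂³) = 3.2556×10^-5 rad/s.
Angle swept by the target during transfer: ω₂·t = 1.5095 rad = 86.49°.
The spacecraft traverses 180° on the transfer ellipse, so the target must lead by 180° − 86.49° = 93.51°.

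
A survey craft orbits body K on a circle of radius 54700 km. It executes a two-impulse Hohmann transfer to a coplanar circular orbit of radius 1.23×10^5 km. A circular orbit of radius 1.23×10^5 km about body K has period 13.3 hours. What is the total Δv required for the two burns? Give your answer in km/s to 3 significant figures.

From Kepler's third law T² = 4π²r³/μ at r = 1.23×10^5 km, T = 13.3 hours = 13.3 × 3600 s = 47880 s: μ = 4π²r³/T² = 3.20455×10^7 km³/s².
Semi-major axis of the transfer orbit: a_t = (54700 + 1.230×10^5)/2 = 88850 km.
At r₁ the circular-orbit speed is v₁ = √(μ/r₁) = 24.204 km/s.
Transfer-orbit speed at r₁ (v² = μ(2/r − 1/a)): v_p = √[μ(2/r₁ − 1/a_t)] = 28.478 km/s.
First burn Δv₁ = |v_p − v₁| = 4.274 km/s.
Circular speed at r₂: v₂ = √(μ/r₂) = 16.141 km/s.
Transfer-orbit speed at r₂: v_a = √[μ(2/r₂ − 1/a_t)] = 12.665 km/s.
Second burn Δv₂ = |v₂ − v_a| = 3.476 km/s.
Δv = Δv₁ + Δv₂ = 4.274 + 3.476 = 7.750 km/s.

Δv = 7.75 km/s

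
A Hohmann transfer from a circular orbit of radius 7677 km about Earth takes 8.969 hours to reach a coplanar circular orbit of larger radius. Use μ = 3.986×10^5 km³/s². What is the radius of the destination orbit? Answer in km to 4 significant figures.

r₂ = 61900 km

Transfer time t = 8.969 hours = 32288.4 s, and t = π√(a_t³/μ).
So a_t = (μ t²/π²)^(1/3) = (3.986×10^5 × (32288.4)² / π²)^(1/3) = 34789 km.
Since a_t = (r₁ + r₂)/2, r₂ = 2a_t − r₁ = 2×34789 − 7677 = 61901 km.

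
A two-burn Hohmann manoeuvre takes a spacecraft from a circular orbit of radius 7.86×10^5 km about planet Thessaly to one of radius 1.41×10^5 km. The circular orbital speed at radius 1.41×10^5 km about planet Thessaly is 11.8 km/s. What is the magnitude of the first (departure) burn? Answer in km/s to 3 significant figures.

From the circular-orbit relation v² = μ/r at r = 1.41×10^5 km: μ = v²r = (11.8)² × 1.41×10^5 = 1.96328×10^7 km³/s².
Transfer-ellipse semi-major axis a_t = (r₁ + r₂)/2 = (7.860×10^5 + 1.410×10^5)/2 = 4.635×10^5 km.
Circular speed at r = 7.860×10^5 km: v_c = √(μ/r) = 4.998 km/s.
Transfer-orbit speed at the same r (vis-viva, a = a_t): v_t = √[μ(2/r − 1/a_t)] = 2.757 km/s.
Δv₁ = |v_t − v_c| = |2.757 − 4.998| = 2.241 km/s.

Δv₁ = 2.24 km/s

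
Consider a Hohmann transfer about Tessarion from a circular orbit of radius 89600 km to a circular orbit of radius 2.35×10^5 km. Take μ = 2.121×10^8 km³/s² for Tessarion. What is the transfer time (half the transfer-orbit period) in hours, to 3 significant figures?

Semi-major axis of the transfer orbit: a_t = (89600 + 2.350×10^5)/2 = 1.623×10^5 km.
By Kepler's third law the transfer-orbit period is T = 2π√(a_t³/μ), so t = T/2 = 14100 s.
Converting: 14100 s ÷ 3600 s/hour = 3.92 hours.

t = 3.92 hours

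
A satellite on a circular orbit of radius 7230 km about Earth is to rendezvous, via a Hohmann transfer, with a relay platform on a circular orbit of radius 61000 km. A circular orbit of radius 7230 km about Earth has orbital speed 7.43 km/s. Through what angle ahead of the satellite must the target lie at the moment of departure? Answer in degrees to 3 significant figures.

From the circular-orbit relation v² = μ/r at r = 7230 km: μ = v²r = (7.43)² × 7230 = 3.99131×10^5 km³/s².
The Hohmann ellipse has a_t = (r₁ + r₂)/2 = 34115 km.
The half-period of the transfer ellipse is t = π√(a_t³/μ) = 31333.6 s.
The target's mean motion on its circular orbit is ω₂ = √(μ/r₂³) = 4.19337×10^-5 rad/s.
Angle swept by the target during transfer: ω₂·t = 1.3139 rad = 75.28°.
Arrival is 180° from departure on the ellipse, so φ = 180° − 75.28° = 105°.

φ = 105°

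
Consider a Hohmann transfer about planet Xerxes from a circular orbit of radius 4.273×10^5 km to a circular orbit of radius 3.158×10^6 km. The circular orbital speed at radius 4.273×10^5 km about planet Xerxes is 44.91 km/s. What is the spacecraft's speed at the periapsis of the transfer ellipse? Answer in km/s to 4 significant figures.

From the circular-orbit relation v² = μ/r at r = 4.273×10^5 km: μ = v²r = (44.91)² × 4.273×10^5 = 8.61825×10^8 km³/s².
The Hohmann ellipse has a_t = (r₁ + r₂)/2 = 1.79265×10^6 km.
The periapsis of the transfer ellipse is at r = 4.273×10^5 km.
From the vis-viva equation, v = √[μ(2/r − 1/a_t)] = 59.61 km/s.

v = 59.61 km/s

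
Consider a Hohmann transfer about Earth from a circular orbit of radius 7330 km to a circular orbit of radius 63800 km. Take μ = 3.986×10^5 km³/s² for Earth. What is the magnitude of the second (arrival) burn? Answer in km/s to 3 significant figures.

Δv₂ = 1.36 km/s

Transfer-ellipse semi-major axis a_t = (r₁ + r₂)/2 = (7330 + 63800)/2 = 35565 km.
On the circular orbit at r = 63800 km, v_c = √(μ/r) = 2.500 km/s.
Vis-viva on the transfer ellipse at r = 63800 km gives v_t = √[μ(2/r − 1/a_t)] = 1.135 km/s.
Δv₂ = |v_t − v_c| = |1.135 − 2.500| = 1.365 km/s.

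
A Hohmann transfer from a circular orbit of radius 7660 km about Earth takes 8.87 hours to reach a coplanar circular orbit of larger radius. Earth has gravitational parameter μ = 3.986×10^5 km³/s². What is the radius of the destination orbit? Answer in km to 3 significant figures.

Transfer time t = 8.87 hours = 31932 s, and t = π√(a_t³/μ).
So a_t = (μ t²/π²)^(1/3) = (3.986×10^5 × (31932)² / π²)^(1/3) = 34533 km.
Since a_t = (r₁ + r₂)/2, r₂ = 2a_t − r₁ = 2×34533 − 7660 = 61406 km.

r₂ = 61400 km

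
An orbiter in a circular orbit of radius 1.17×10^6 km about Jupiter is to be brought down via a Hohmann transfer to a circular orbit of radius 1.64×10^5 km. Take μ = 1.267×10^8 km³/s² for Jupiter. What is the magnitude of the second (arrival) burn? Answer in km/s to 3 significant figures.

Δv₂ = 9.02 km/s

Transfer-ellipse semi-major axis a_t = (r₁ + r₂)/2 = (1.170×10^6 + 1.640×10^5)/2 = 6.670×10^5 km.
On the circular orbit at r = 1.640×10^5 km, v_c = √(μ/r) = 27.795 km/s.
Vis-viva on the transfer ellipse at r = 1.640×10^5 km gives v_t = √[μ(2/r − 1/a_t)] = 36.813 km/s.
Δv₂ = |v_t − v_c| = |36.813 − 27.795| = 9.018 km/s.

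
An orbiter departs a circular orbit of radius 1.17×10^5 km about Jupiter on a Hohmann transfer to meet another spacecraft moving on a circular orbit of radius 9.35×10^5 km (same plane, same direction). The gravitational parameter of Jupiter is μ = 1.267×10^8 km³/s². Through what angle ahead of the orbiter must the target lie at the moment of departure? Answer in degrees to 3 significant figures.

Semi-major axis of the transfer orbit: a_t = (1.170×10^5 + 9.350×10^5)/2 = 5.260×10^5 km.
The half-period of the transfer ellipse is t = π√(a_t³/μ) = 1.0647×10^5 s.
Target angular speed ω₂ = √(μ/r₂³) = 1.2450×10^-5 rad/s.
Angle swept by the target during transfer: ω₂·t = 1.3256 rad = 75.95°.
The orbiter traverses 180° on the transfer ellipse, so the target must lead by 180° − 75.95° = 104°.

φ = 104°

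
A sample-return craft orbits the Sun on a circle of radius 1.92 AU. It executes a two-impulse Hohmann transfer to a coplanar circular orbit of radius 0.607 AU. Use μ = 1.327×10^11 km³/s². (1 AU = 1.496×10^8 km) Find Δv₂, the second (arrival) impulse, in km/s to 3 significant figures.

Δv₂ = 8.90 km/s

In km: r₁ = 1.92 × 1.496×10^8 = 2.87232×10^8 km; r₂ = 0.607 × 1.496×10^8 = 9.08072×10^7 km.
Transfer-ellipse semi-major axis a_t = (r₁ + r₂)/2 = (2.87232×10^8 + 9.08072×10^7)/2 = 1.890196×10^8 km.
On the circular orbit at r = 9.08072×10^7 km, v_c = √(μ/r) = 38.2274 km/s.
Vis-viva on the transfer ellipse at r = 9.08072×10^7 km gives v_t = √[μ(2/r − 1/a_t)] = 47.1236 km/s.
Δv₂ = |v_t − v_c| = |47.1236 − 38.2274| = 8.896 km/s.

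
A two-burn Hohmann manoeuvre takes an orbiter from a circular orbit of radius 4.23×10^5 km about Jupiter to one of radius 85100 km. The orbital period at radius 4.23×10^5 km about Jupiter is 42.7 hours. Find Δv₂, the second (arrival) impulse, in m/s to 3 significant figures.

Δv₂ = 11200 m/s

From Kepler's third law T² = 4π²r³/μ at r = 4.23×10^5 km, T = 42.7 hours = 42.7 × 3600 s = 1.5372×10^5 s: μ = 4π²r³/T² = 1.26450×10^8 km³/s².
Semi-major axis of the transfer orbit: a_t = (4.230×10^5 + 85100)/2 = 2.5405×10^5 km.
On the circular orbit at r = 85100 km, v_c = √(μ/r) = 38.55 km/s.
Transfer-orbit speed at the same r (vis-viva, a = a_t): v_t = √[μ(2/r − 1/a_t)] = 49.74 km/s.
Δv₂ = |v_t − v_c| = |49.74 − 38.55| = 11.19 km/s.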